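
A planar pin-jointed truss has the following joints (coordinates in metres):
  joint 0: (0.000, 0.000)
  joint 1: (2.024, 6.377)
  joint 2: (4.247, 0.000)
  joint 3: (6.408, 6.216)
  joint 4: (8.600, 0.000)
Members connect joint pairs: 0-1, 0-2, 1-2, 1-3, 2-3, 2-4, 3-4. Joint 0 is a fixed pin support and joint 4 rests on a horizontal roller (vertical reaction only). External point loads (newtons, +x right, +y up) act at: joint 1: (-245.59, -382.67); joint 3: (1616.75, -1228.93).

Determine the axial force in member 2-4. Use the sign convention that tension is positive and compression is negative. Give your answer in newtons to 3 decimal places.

702.533

N=5 nodes, M=7 members, R=3 reactions → 2N=10, M+R=10
member 0 (0-1): L=6.6905, (cx,cy)=(0.3025,0.9531)
member 1 (0-2): L=4.2470, (cx,cy)=(1.0000,0.0000)
member 2 (1-2): L=6.7534, (cx,cy)=(0.3292,-0.9443)
member 3 (1-3): L=4.3870, (cx,cy)=(0.9993,-0.0367)
member 4 (2-3): L=6.5809, (cx,cy)=(0.3284,0.9445)
member 5 (2-4): L=4.3530, (cx,cy)=(1.0000,0.0000)
member 6 (3-4): L=6.5912, (cx,cy)=(0.3326,-0.9431)
solve A·x = −loads:
  F[0-1] = +399.3320 N (tension)
  F[0-2] = +1250.3546 N (tension)
  F[1-2] = -833.2559 N (compression)
  F[1-3] = +641.1098 N (tension)
  F[2-3] = +833.0114 N (tension)
  F[2-4] = +702.5334 N (tension)
  F[3-4] = -2112.4622 N (compression)
  Rx@0 = -1371.1600 N
  Ry@0 = -380.6207 N
  Ry@4 = +1992.2207 N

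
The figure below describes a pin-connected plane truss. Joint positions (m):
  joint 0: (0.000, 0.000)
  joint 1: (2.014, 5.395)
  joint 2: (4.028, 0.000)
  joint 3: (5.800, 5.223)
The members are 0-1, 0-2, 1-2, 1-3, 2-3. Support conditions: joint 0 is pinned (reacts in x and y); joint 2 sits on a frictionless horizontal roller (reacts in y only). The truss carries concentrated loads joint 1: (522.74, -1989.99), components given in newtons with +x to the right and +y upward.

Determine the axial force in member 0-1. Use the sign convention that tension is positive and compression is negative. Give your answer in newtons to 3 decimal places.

N=4 nodes, M=5 members, R=3 reactions → 2N=8, M+R=8
member 0 (0-1): L=5.7587, (cx,cy)=(0.3497,0.9368)
member 1 (0-2): L=4.0280, (cx,cy)=(1.0000,0.0000)
member 2 (1-2): L=5.7587, (cx,cy)=(0.3497,-0.9368)
member 3 (1-3): L=3.7899, (cx,cy)=(0.9990,-0.0454)
member 4 (2-3): L=5.5154, (cx,cy)=(0.3213,0.9470)
solve A·x = −loads:
  F[0-1] = -314.7256 N (compression)
  F[0-2] = +632.8102 N (tension)
  F[1-2] = -1809.4051 N (compression)
  F[1-3] = -0.0000 N (tension)
  F[2-3] = +0.0000 N (tension)
  Rx@0 = -522.7400 N
  Ry@0 = +294.8504 N
  Ry@2 = +1695.1396 N

-314.726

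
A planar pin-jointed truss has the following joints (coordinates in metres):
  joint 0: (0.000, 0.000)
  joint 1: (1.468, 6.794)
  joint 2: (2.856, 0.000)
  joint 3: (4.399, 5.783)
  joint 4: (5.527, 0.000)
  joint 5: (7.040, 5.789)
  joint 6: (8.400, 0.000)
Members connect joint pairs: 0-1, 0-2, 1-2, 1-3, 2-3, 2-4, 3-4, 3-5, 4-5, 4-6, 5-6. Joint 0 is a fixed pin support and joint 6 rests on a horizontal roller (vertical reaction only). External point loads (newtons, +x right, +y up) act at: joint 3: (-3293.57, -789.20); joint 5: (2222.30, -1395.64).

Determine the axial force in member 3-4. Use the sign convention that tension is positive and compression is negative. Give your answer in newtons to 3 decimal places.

563.952

N=7 nodes, M=11 members, R=3 reactions → 2N=14, M+R=14
member 0 (0-1): L=6.9508, (cx,cy)=(0.2112,0.9774)
member 1 (0-2): L=2.8560, (cx,cy)=(1.0000,0.0000)
member 2 (1-2): L=6.9343, (cx,cy)=(0.2002,-0.9798)
member 3 (1-3): L=3.1005, (cx,cy)=(0.9453,-0.3261)
member 4 (2-3): L=5.9853, (cx,cy)=(0.2578,0.9662)
member 5 (2-4): L=2.6710, (cx,cy)=(1.0000,0.0000)
member 6 (3-4): L=5.8920, (cx,cy)=(0.1914,-0.9815)
member 7 (3-5): L=2.6410, (cx,cy)=(1.0000,0.0023)
member 8 (4-5): L=5.9835, (cx,cy)=(0.2529,0.9675)
member 9 (4-6): L=2.8730, (cx,cy)=(1.0000,0.0000)
member 10 (5-6): L=5.9466, (cx,cy)=(0.2287,-0.9735)
solve A·x = −loads:
  F[0-1] = -1368.6682 N (compression)
  F[0-2] = -782.2086 N (compression)
  F[1-2] = +1578.4249 N (tension)
  F[1-3] = -639.9846 N (compression)
  F[2-3] = -1600.5830 N (compression)
  F[2-4] = -53.6388 N (compression)
  F[3-4] = +563.9520 N (tension)
  F[3-5] = +2167.9777 N (tension)
  F[4-5] = -572.1133 N (compression)
  F[4-6] = +198.9948 N (tension)
  F[5-6] = -870.1056 N (compression)
  Rx@0 = +1071.2700 N
  Ry@0 = +1337.7953 N
  Ry@6 = +847.0447 N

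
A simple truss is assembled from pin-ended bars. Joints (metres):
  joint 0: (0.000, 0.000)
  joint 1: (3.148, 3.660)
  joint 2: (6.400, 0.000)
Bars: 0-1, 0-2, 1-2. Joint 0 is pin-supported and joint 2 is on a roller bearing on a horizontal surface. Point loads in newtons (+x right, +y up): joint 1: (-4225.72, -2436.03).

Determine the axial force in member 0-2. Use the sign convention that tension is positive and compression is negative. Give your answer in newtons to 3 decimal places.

-1082.544

N=3 nodes, M=3 members, R=3 reactions → 2N=6, M+R=6
member 0 (0-1): L=4.8276, (cx,cy)=(0.6521,0.7581)
member 1 (0-2): L=6.4000, (cx,cy)=(1.0000,0.0000)
member 2 (1-2): L=4.8960, (cx,cy)=(0.6642,-0.7475)
solve A·x = −loads:
  F[0-1] = -4820.1796 N (compression)
  F[0-2] = -1082.5440 N (compression)
  F[1-2] = +1629.8178 N (tension)
  Rx@0 = +4225.7200 N
  Ry@0 = +3654.3914 N
  Ry@2 = -1218.3614 N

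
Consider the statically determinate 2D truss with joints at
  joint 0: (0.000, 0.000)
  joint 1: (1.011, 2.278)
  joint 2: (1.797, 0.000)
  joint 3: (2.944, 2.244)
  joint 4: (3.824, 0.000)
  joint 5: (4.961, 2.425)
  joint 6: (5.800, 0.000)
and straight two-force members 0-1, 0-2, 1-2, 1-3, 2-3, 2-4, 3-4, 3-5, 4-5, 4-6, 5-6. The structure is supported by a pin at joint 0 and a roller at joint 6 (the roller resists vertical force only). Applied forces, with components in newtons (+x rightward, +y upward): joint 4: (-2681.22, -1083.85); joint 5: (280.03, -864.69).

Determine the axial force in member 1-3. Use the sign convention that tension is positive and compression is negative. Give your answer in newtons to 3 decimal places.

N=7 nodes, M=11 members, R=3 reactions → 2N=14, M+R=14
member 0 (0-1): L=2.4923, (cx,cy)=(0.4057,0.9140)
member 1 (0-2): L=1.7970, (cx,cy)=(1.0000,0.0000)
member 2 (1-2): L=2.4098, (cx,cy)=(0.3262,-0.9453)
member 3 (1-3): L=1.9333, (cx,cy)=(0.9998,-0.0176)
member 4 (2-3): L=2.5201, (cx,cy)=(0.4551,0.8904)
member 5 (2-4): L=2.0270, (cx,cy)=(1.0000,0.0000)
member 6 (3-4): L=2.4104, (cx,cy)=(0.3651,-0.9310)
member 7 (3-5): L=2.0251, (cx,cy)=(0.9960,0.0894)
member 8 (4-5): L=2.6783, (cx,cy)=(0.4245,0.9054)
member 9 (4-6): L=1.9760, (cx,cy)=(1.0000,0.0000)
member 10 (5-6): L=2.5660, (cx,cy)=(0.3270,-0.9450)
solve A·x = −loads:
  F[0-1] = -412.7417 N (compression)
  F[0-2] = -2233.7595 N (compression)
  F[1-2] = +404.6534 N (tension)
  F[1-3] = -299.4625 N (compression)
  F[2-3] = -429.5969 N (compression)
  F[2-4] = -1906.2505 N (compression)
  F[3-4] = +345.3670 N (tension)
  F[3-5] = -623.5242 N (compression)
  F[4-5] = +841.9559 N (tension)
  F[4-6] = +543.6316 N (tension)
  F[5-6] = -1662.6683 N (compression)
  Rx@0 = +2401.1900 N
  Ry@0 = +377.2569 N
  Ry@6 = +1571.2831 N

-299.462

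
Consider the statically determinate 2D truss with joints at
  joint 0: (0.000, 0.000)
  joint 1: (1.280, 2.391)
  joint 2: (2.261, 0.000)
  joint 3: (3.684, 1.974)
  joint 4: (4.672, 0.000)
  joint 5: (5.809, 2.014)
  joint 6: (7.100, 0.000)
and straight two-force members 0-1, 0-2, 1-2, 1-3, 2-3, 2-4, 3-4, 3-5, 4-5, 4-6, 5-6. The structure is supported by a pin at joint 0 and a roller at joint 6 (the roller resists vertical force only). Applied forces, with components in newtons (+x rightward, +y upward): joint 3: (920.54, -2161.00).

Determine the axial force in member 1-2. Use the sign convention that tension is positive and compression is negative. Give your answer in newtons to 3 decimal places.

996.795

N=7 nodes, M=11 members, R=3 reactions → 2N=14, M+R=14
member 0 (0-1): L=2.7121, (cx,cy)=(0.4720,0.8816)
member 1 (0-2): L=2.2610, (cx,cy)=(1.0000,0.0000)
member 2 (1-2): L=2.5844, (cx,cy)=(0.3796,-0.9252)
member 3 (1-3): L=2.4399, (cx,cy)=(0.9853,-0.1709)
member 4 (2-3): L=2.4334, (cx,cy)=(0.5848,0.8112)
member 5 (2-4): L=2.4110, (cx,cy)=(1.0000,0.0000)
member 6 (3-4): L=2.2074, (cx,cy)=(0.4476,-0.8942)
member 7 (3-5): L=2.1254, (cx,cy)=(0.9998,0.0188)
member 8 (4-5): L=2.3128, (cx,cy)=(0.4916,0.8708)
member 9 (4-6): L=2.4280, (cx,cy)=(1.0000,0.0000)
member 10 (5-6): L=2.3923, (cx,cy)=(0.5397,-0.8419)
solve A·x = −loads:
  F[0-1] = -889.0243 N (compression)
  F[0-2] = +1340.1289 N (tension)
  F[1-2] = +996.7946 N (tension)
  F[1-3] = -809.8697 N (compression)
  F[2-3] = -1136.8267 N (compression)
  F[2-4] = +2383.2763 N (tension)
  F[3-4] = -1575.4167 N (compression)
  F[3-5] = -1678.4549 N (compression)
  F[4-5] = +1617.8112 N (tension)
  F[4-6] = +882.8165 N (tension)
  F[5-6] = -1635.8799 N (compression)
  Rx@0 = -920.5400 N
  Ry@0 = +783.7789 N
  Ry@6 = +1377.2211 N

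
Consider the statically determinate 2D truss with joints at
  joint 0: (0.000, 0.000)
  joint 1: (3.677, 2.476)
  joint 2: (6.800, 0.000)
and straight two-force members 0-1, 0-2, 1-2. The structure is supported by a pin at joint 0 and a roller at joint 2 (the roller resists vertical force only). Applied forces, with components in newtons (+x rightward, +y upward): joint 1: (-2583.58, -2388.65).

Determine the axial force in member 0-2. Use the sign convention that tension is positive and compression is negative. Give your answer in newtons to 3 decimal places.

N=3 nodes, M=3 members, R=3 reactions → 2N=6, M+R=6
member 0 (0-1): L=4.4329, (cx,cy)=(0.8295,0.5585)
member 1 (0-2): L=6.8000, (cx,cy)=(1.0000,0.0000)
member 2 (1-2): L=3.9854, (cx,cy)=(0.7836,-0.6213)
solve A·x = −loads:
  F[0-1] = -3648.3079 N (compression)
  F[0-2] = +442.5935 N (tension)
  F[1-2] = -564.8186 N (compression)
  Rx@0 = +2583.5800 N
  Ry@0 = +2037.7497 N
  Ry@2 = +350.9003 N

442.594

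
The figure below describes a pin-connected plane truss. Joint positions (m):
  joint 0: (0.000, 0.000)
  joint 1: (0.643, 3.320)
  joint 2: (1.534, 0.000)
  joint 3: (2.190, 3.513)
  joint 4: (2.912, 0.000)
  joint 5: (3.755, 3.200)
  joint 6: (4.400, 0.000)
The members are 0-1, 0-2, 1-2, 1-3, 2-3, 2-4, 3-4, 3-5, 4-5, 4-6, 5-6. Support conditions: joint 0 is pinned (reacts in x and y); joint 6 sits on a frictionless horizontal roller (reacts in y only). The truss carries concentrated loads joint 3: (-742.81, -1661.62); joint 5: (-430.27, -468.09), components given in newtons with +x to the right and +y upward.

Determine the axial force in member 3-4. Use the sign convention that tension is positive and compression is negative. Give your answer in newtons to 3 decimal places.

239.104

N=7 nodes, M=11 members, R=3 reactions → 2N=14, M+R=14
member 0 (0-1): L=3.3817, (cx,cy)=(0.1901,0.9818)
member 1 (0-2): L=1.5340, (cx,cy)=(1.0000,0.0000)
member 2 (1-2): L=3.4375, (cx,cy)=(0.2592,-0.9658)
member 3 (1-3): L=1.5590, (cx,cy)=(0.9923,0.1238)
member 4 (2-3): L=3.5737, (cx,cy)=(0.1836,0.9830)
member 5 (2-4): L=1.3780, (cx,cy)=(1.0000,0.0000)
member 6 (3-4): L=3.5864, (cx,cy)=(0.2013,-0.9795)
member 7 (3-5): L=1.5960, (cx,cy)=(0.9806,-0.1961)
member 8 (4-5): L=3.3092, (cx,cy)=(0.2547,0.9670)
member 9 (4-6): L=1.4880, (cx,cy)=(1.0000,0.0000)
member 10 (5-6): L=3.2644, (cx,cy)=(0.1976,-0.9803)
solve A·x = −loads:
  F[0-1] = -1842.8130 N (compression)
  F[0-2] = -822.6849 N (compression)
  F[1-2] = +1768.7329 N (tension)
  F[1-3] = -815.1235 N (compression)
  F[2-3] = -1737.8121 N (compression)
  F[2-4] = -45.2306 N (compression)
  F[3-4] = +239.1042 N (tension)
  F[3-5] = -441.7531 N (compression)
  F[4-5] = -242.1996 N (compression)
  F[4-6] = +64.6040 N (tension)
  F[5-6] = -326.9620 N (compression)
  Rx@0 = +1173.0800 N
  Ry@0 = +1809.1940 N
  Ry@6 = +320.5160 N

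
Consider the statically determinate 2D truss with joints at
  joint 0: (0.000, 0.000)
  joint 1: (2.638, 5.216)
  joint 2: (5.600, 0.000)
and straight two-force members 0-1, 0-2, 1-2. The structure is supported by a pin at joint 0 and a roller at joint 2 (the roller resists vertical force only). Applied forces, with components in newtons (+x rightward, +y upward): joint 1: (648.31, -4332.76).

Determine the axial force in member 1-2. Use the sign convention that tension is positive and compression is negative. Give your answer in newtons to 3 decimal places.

-3041.598

N=3 nodes, M=3 members, R=3 reactions → 2N=6, M+R=6
member 0 (0-1): L=5.8451, (cx,cy)=(0.4513,0.8924)
member 1 (0-2): L=5.6000, (cx,cy)=(1.0000,0.0000)
member 2 (1-2): L=5.9983, (cx,cy)=(0.4938,-0.8696)
solve A·x = −loads:
  F[0-1] = -1891.4531 N (compression)
  F[0-2] = +1501.9509 N (tension)
  F[1-2] = -3041.5983 N (compression)
  Rx@0 = -648.3100 N
  Ry@0 = +1687.8661 N
  Ry@2 = +2644.8939 N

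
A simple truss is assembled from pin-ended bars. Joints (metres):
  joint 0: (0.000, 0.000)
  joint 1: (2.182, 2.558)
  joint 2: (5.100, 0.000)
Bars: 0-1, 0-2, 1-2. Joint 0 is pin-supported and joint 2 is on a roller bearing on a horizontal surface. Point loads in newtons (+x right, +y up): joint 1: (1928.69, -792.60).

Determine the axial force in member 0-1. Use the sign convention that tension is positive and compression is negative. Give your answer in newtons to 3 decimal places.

675.438

N=3 nodes, M=3 members, R=3 reactions → 2N=6, M+R=6
member 0 (0-1): L=3.3622, (cx,cy)=(0.6490,0.7608)
member 1 (0-2): L=5.1000, (cx,cy)=(1.0000,0.0000)
member 2 (1-2): L=3.8805, (cx,cy)=(0.7520,-0.6592)
solve A·x = −loads:
  F[0-1] = +675.4383 N (tension)
  F[0-2] = +1490.3461 N (tension)
  F[1-2] = -1981.9229 N (compression)
  Rx@0 = -1928.6900 N
  Ry@0 = -513.8789 N
  Ry@2 = +1306.4789 N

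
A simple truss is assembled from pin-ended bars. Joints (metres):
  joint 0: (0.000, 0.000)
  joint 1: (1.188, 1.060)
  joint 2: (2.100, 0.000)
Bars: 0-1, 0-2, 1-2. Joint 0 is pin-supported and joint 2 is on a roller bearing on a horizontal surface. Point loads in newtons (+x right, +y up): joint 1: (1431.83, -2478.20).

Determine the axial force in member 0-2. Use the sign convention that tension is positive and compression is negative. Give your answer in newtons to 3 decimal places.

N=3 nodes, M=3 members, R=3 reactions → 2N=6, M+R=6
member 0 (0-1): L=1.5922, (cx,cy)=(0.7462,0.6658)
member 1 (0-2): L=2.1000, (cx,cy)=(1.0000,0.0000)
member 2 (1-2): L=1.3983, (cx,cy)=(0.6522,-0.7580)
solve A·x = −loads:
  F[0-1] = -530.9877 N (compression)
  F[0-2] = +1828.0321 N (tension)
  F[1-2] = -2802.8545 N (compression)
  Rx@0 = -1431.8300 N
  Ry@0 = +353.5136 N
  Ry@2 = +2124.6864 N

1828.032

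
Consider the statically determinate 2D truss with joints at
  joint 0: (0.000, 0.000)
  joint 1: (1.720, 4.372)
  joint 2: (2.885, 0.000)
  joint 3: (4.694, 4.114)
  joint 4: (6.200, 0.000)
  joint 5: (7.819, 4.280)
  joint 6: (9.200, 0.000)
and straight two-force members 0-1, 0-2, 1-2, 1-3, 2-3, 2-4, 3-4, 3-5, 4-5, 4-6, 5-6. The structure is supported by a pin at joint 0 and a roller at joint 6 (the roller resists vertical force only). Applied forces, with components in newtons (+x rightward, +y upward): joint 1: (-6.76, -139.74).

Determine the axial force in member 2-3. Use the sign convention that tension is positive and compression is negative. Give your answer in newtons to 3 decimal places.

21.819

N=7 nodes, M=11 members, R=3 reactions → 2N=14, M+R=14
member 0 (0-1): L=4.6982, (cx,cy)=(0.3661,0.9306)
member 1 (0-2): L=2.8850, (cx,cy)=(1.0000,0.0000)
member 2 (1-2): L=4.5246, (cx,cy)=(0.2575,-0.9663)
member 3 (1-3): L=2.9852, (cx,cy)=(0.9963,-0.0864)
member 4 (2-3): L=4.4942, (cx,cy)=(0.4025,0.9154)
member 5 (2-4): L=3.3150, (cx,cy)=(1.0000,0.0000)
member 6 (3-4): L=4.3810, (cx,cy)=(0.3438,-0.9391)
member 7 (3-5): L=3.1294, (cx,cy)=(0.9986,0.0530)
member 8 (4-5): L=4.5760, (cx,cy)=(0.3538,0.9353)
member 9 (4-6): L=3.0000, (cx,cy)=(1.0000,0.0000)
member 10 (5-6): L=4.4973, (cx,cy)=(0.3071,-0.9517)
solve A·x = −loads:
  F[0-1] = -125.5429 N (compression)
  F[0-2] = +39.2013 N (tension)
  F[1-2] = -20.6707 N (compression)
  F[1-3] = -34.0061 N (compression)
  F[2-3] = +21.8195 N (tension)
  F[2-4] = +25.0961 N (tension)
  F[3-4] = -25.3269 N (compression)
  F[3-5] = -16.4128 N (compression)
  F[4-5] = +25.4282 N (tension)
  F[4-6] = +7.3931 N (tension)
  F[5-6] = -24.0761 N (compression)
  Rx@0 = +6.7600 N
  Ry@0 = +116.8272 N
  Ry@6 = +22.9128 N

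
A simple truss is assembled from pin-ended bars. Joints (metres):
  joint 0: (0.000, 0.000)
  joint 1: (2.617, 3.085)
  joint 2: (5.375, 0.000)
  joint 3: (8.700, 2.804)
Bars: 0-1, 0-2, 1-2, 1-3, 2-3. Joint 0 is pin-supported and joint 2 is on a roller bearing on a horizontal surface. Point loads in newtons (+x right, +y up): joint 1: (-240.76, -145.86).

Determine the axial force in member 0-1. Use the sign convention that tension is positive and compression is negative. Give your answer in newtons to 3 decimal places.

N=4 nodes, M=5 members, R=3 reactions → 2N=8, M+R=8
member 0 (0-1): L=4.0455, (cx,cy)=(0.6469,0.7626)
member 1 (0-2): L=5.3750, (cx,cy)=(1.0000,0.0000)
member 2 (1-2): L=4.1381, (cx,cy)=(0.6665,-0.7455)
member 3 (1-3): L=6.0895, (cx,cy)=(0.9989,-0.0461)
member 4 (2-3): L=4.3495, (cx,cy)=(0.7645,0.6447)
solve A·x = −loads:
  F[0-1] = -279.3522 N (compression)
  F[0-2] = -60.0486 N (compression)
  F[1-2] = +90.0966 N (tension)
  F[1-3] = +0.0000 N (tension)
  F[2-3] = -0.0000 N (compression)
  Rx@0 = +240.7600 N
  Ry@0 = +213.0282 N
  Ry@2 = -67.1682 N

-279.352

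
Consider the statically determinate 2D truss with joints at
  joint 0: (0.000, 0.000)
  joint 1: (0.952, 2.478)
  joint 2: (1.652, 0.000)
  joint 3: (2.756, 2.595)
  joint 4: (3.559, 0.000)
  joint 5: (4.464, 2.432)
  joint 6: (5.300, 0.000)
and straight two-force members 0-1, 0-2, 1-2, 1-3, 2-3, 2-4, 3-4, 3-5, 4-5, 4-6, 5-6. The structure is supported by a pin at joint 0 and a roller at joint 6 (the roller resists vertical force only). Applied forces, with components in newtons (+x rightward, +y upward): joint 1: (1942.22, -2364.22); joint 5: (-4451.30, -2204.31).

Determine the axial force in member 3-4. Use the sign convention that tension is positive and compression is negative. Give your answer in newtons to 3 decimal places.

1536.476

N=7 nodes, M=11 members, R=3 reactions → 2N=14, M+R=14
member 0 (0-1): L=2.6546, (cx,cy)=(0.3586,0.9335)
member 1 (0-2): L=1.6520, (cx,cy)=(1.0000,0.0000)
member 2 (1-2): L=2.5750, (cx,cy)=(0.2718,-0.9623)
member 3 (1-3): L=1.8078, (cx,cy)=(0.9979,0.0647)
member 4 (2-3): L=2.8201, (cx,cy)=(0.3915,0.9202)
member 5 (2-4): L=1.9070, (cx,cy)=(1.0000,0.0000)
member 6 (3-4): L=2.7164, (cx,cy)=(0.2956,-0.9553)
member 7 (3-5): L=1.7158, (cx,cy)=(0.9955,-0.0950)
member 8 (4-5): L=2.5949, (cx,cy)=(0.3488,0.9372)
member 9 (4-6): L=1.7410, (cx,cy)=(1.0000,0.0000)
member 10 (5-6): L=2.5717, (cx,cy)=(0.3251,-0.9457)
solve A·x = −loads:
  F[0-1] = -3665.5582 N (compression)
  F[0-2] = -1194.5168 N (compression)
  F[1-2] = +863.5856 N (tension)
  F[1-3] = -3498.8823 N (compression)
  F[2-3] = -903.1458 N (compression)
  F[2-4] = -606.1910 N (compression)
  F[3-4] = +1536.4756 N (tension)
  F[3-5] = -4318.8428 N (compression)
  F[4-5] = -1566.1409 N (compression)
  F[4-6] = +394.2123 N (tension)
  F[5-6] = -1212.6633 N (compression)
  Rx@0 = +2509.0800 N
  Ry@0 = +3421.7306 N
  Ry@6 = +1146.7994 N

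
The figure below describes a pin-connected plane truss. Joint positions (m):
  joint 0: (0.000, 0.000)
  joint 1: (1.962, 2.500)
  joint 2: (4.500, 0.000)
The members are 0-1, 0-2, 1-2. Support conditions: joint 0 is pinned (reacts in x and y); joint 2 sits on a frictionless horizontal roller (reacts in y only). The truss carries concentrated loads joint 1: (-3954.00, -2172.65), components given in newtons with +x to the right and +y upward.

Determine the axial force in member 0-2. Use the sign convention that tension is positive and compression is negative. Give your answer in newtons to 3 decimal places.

N=3 nodes, M=3 members, R=3 reactions → 2N=6, M+R=6
member 0 (0-1): L=3.1780, (cx,cy)=(0.6174,0.7867)
member 1 (0-2): L=4.5000, (cx,cy)=(1.0000,0.0000)
member 2 (1-2): L=3.5625, (cx,cy)=(0.7124,-0.7018)
solve A·x = −loads:
  F[0-1] = -4350.0472 N (compression)
  F[0-2] = -1268.3820 N (compression)
  F[1-2] = +1780.3852 N (tension)
  Rx@0 = +3954.0000 N
  Ry@0 = +3422.0413 N
  Ry@2 = -1249.3913 N

-1268.382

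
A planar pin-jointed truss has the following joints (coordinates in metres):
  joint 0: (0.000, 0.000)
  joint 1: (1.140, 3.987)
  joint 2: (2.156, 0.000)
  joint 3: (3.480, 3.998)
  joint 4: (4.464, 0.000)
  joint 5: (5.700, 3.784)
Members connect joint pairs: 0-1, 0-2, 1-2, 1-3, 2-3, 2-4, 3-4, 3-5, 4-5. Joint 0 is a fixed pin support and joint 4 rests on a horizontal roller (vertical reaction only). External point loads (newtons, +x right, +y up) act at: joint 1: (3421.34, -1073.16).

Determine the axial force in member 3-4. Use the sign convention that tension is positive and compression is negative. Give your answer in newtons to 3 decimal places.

N=6 nodes, M=9 members, R=3 reactions → 2N=12, M+R=12
member 0 (0-1): L=4.1468, (cx,cy)=(0.2749,0.9615)
member 1 (0-2): L=2.1560, (cx,cy)=(1.0000,0.0000)
member 2 (1-2): L=4.1144, (cx,cy)=(0.2469,-0.9690)
member 3 (1-3): L=2.3400, (cx,cy)=(1.0000,0.0047)
member 4 (2-3): L=4.2115, (cx,cy)=(0.3144,0.9493)
member 5 (2-4): L=2.3080, (cx,cy)=(1.0000,0.0000)
member 6 (3-4): L=4.1173, (cx,cy)=(0.2390,-0.9710)
member 7 (3-5): L=2.2303, (cx,cy)=(0.9954,-0.0960)
member 8 (4-5): L=3.9807, (cx,cy)=(0.3105,0.9506)
solve A·x = −loads:
  F[0-1] = +2347.0878 N (tension)
  F[0-2] = +2776.0969 N (tension)
  F[1-2] = -3445.5669 N (compression)
  F[1-3] = -1925.2816 N (compression)
  F[2-3] = +3517.1889 N (tension)
  F[2-4] = +819.5438 N (tension)
  F[3-4] = -3429.1845 N (compression)
  F[3-5] = -0.0000 N (compression)
  F[4-5] = +0.0000 N (tension)
  Rx@0 = -3421.3400 N
  Ry@0 = -2256.6529 N
  Ry@4 = +3329.8129 N

-3429.184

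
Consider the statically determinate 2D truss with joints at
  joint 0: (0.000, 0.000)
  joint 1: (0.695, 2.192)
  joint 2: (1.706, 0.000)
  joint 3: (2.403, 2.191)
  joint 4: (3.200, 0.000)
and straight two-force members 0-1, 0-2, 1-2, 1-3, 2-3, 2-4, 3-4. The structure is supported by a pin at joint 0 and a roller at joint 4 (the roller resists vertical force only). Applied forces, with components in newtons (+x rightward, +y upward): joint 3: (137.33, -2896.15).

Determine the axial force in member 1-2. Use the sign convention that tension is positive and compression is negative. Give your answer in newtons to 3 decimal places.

691.115

N=5 nodes, M=7 members, R=3 reactions → 2N=10, M+R=10
member 0 (0-1): L=2.2995, (cx,cy)=(0.3022,0.9532)
member 1 (0-2): L=1.7060, (cx,cy)=(1.0000,0.0000)
member 2 (1-2): L=2.4139, (cx,cy)=(0.4188,-0.9081)
member 3 (1-3): L=1.7080, (cx,cy)=(1.0000,-0.0006)
member 4 (2-3): L=2.2992, (cx,cy)=(0.3031,0.9529)
member 5 (2-4): L=1.4940, (cx,cy)=(1.0000,0.0000)
member 6 (3-4): L=2.3315, (cx,cy)=(0.3418,-0.9398)
solve A·x = −loads:
  F[0-1] = -658.0697 N (compression)
  F[0-2] = +336.2212 N (tension)
  F[1-2] = +691.1154 N (tension)
  F[1-3] = -488.3454 N (compression)
  F[2-3] = -658.5706 N (compression)
  F[2-4] = +825.3209 N (tension)
  F[3-4] = -2414.3034 N (compression)
  Rx@0 = -137.3300 N
  Ry@0 = +627.2942 N
  Ry@4 = +2268.8558 N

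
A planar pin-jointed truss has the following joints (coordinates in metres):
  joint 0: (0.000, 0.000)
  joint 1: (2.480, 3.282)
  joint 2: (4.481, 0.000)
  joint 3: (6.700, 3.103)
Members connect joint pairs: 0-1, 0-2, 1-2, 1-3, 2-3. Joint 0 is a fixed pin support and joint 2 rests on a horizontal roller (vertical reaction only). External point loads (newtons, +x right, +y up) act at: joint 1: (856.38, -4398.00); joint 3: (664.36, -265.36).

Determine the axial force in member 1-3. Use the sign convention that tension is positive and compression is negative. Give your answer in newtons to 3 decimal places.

N=4 nodes, M=5 members, R=3 reactions → 2N=8, M+R=8
member 0 (0-1): L=4.1136, (cx,cy)=(0.6029,0.7978)
member 1 (0-2): L=4.4810, (cx,cy)=(1.0000,0.0000)
member 2 (1-2): L=3.8439, (cx,cy)=(0.5206,-0.8538)
member 3 (1-3): L=4.2238, (cx,cy)=(0.9991,-0.0424)
member 4 (2-3): L=3.8148, (cx,cy)=(0.5817,0.8134)
solve A·x = −loads:
  F[0-1] = -934.0752 N (compression)
  F[0-2] = +2083.8700 N (tension)
  F[1-2] = -4319.3144 N (compression)
  F[1-3] = +829.7228 N (tension)
  F[2-3] = -283.0011 N (compression)
  Rx@0 = -1520.7400 N
  Ry@0 = +745.2390 N
  Ry@2 = +3918.1210 N

829.723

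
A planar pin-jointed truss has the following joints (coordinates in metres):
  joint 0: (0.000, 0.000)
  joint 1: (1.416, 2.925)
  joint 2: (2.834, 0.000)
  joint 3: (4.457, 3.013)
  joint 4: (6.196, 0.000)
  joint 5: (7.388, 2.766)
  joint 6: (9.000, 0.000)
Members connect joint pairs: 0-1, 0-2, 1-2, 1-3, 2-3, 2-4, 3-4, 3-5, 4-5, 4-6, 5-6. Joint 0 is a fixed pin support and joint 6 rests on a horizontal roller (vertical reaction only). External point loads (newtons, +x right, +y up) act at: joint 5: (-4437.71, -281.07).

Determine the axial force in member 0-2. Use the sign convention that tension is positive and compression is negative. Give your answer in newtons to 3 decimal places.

N=7 nodes, M=11 members, R=3 reactions → 2N=14, M+R=14
member 0 (0-1): L=3.2497, (cx,cy)=(0.4357,0.9001)
member 1 (0-2): L=2.8340, (cx,cy)=(1.0000,0.0000)
member 2 (1-2): L=3.2506, (cx,cy)=(0.4362,-0.8998)
member 3 (1-3): L=3.0423, (cx,cy)=(0.9996,0.0289)
member 4 (2-3): L=3.4223, (cx,cy)=(0.4742,0.8804)
member 5 (2-4): L=3.3620, (cx,cy)=(1.0000,0.0000)
member 6 (3-4): L=3.4788, (cx,cy)=(0.4999,-0.8661)
member 7 (3-5): L=2.9414, (cx,cy)=(0.9965,-0.0840)
member 8 (4-5): L=3.0119, (cx,cy)=(0.3958,0.9184)
member 9 (4-6): L=2.8040, (cx,cy)=(1.0000,0.0000)
member 10 (5-6): L=3.2015, (cx,cy)=(0.5035,-0.8640)
solve A·x = −loads:
  F[0-1] = -1571.1969 N (compression)
  F[0-2] = -3753.0927 N (compression)
  F[1-2] = +1528.1637 N (tension)
  F[1-3] = -1351.8111 N (compression)
  F[2-3] = -1561.9071 N (compression)
  F[2-4] = -2345.7469 N (compression)
  F[3-4] = +1930.2814 N (tension)
  F[3-5] = -3067.7076 N (compression)
  F[4-5] = -1820.4394 N (compression)
  F[4-6] = -660.3774 N (compression)
  F[5-6] = +1311.5180 N (tension)
  Rx@0 = +4437.7100 N
  Ry@0 = +1414.1990 N
  Ry@6 = -1133.1290 N

-3753.093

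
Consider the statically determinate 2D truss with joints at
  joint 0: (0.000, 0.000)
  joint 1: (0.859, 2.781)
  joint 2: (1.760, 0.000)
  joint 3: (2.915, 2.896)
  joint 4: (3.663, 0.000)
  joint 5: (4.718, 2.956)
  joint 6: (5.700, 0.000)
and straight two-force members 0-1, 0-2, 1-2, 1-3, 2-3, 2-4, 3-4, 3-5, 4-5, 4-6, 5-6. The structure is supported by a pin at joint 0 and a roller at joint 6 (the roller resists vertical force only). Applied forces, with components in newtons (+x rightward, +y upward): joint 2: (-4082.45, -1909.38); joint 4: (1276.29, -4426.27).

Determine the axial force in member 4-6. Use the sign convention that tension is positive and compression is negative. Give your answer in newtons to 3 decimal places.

N=7 nodes, M=11 members, R=3 reactions → 2N=14, M+R=14
member 0 (0-1): L=2.9106, (cx,cy)=(0.2951,0.9555)
member 1 (0-2): L=1.7600, (cx,cy)=(1.0000,0.0000)
member 2 (1-2): L=2.9233, (cx,cy)=(0.3082,-0.9513)
member 3 (1-3): L=2.0592, (cx,cy)=(0.9984,0.0558)
member 4 (2-3): L=3.1178, (cx,cy)=(0.3705,0.9289)
member 5 (2-4): L=1.9030, (cx,cy)=(1.0000,0.0000)
member 6 (3-4): L=2.9910, (cx,cy)=(0.2501,-0.9682)
member 7 (3-5): L=1.8040, (cx,cy)=(0.9994,0.0333)
member 8 (4-5): L=3.1386, (cx,cy)=(0.3361,0.9418)
member 9 (4-6): L=2.0370, (cx,cy)=(1.0000,0.0000)
member 10 (5-6): L=3.1148, (cx,cy)=(0.3153,-0.9490)
solve A·x = −loads:
  F[0-1] = -3036.8923 N (compression)
  F[0-2] = -1909.9008 N (compression)
  F[1-2] = +2944.0645 N (tension)
  F[1-3] = -1806.4742 N (compression)
  F[2-3] = -959.6368 N (compression)
  F[2-4] = +3435.4428 N (tension)
  F[3-4] = +942.4983 N (tension)
  F[3-5] = -2396.1787 N (compression)
  F[4-5] = +3730.7999 N (tension)
  F[4-6] = +1140.8022 N (tension)
  F[5-6] = -3618.5563 N (compression)
  Rx@0 = +2806.1600 N
  Ry@0 = +2901.6262 N
  Ry@6 = +3434.0238 N

1140.802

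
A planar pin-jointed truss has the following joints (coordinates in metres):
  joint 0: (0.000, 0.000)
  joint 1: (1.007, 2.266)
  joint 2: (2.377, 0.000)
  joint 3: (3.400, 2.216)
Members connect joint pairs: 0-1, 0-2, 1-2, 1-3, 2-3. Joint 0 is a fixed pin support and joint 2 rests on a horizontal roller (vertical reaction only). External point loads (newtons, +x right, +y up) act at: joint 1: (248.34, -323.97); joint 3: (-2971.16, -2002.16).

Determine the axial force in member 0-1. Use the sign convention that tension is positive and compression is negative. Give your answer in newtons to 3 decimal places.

-2033.442

N=4 nodes, M=5 members, R=3 reactions → 2N=8, M+R=8
member 0 (0-1): L=2.4797, (cx,cy)=(0.4061,0.9138)
member 1 (0-2): L=2.3770, (cx,cy)=(1.0000,0.0000)
member 2 (1-2): L=2.6480, (cx,cy)=(0.5174,-0.8558)
member 3 (1-3): L=2.3935, (cx,cy)=(0.9998,-0.0209)
member 4 (2-3): L=2.4407, (cx,cy)=(0.4191,0.9079)
solve A·x = −loads:
  F[0-1] = -2033.4422 N (compression)
  F[0-2] = -1897.0370 N (compression)
  F[1-2] = +1842.3564 N (tension)
  F[1-3] = -2027.7652 N (compression)
  F[2-3] = -2251.8633 N (compression)
  Rx@0 = +2722.8200 N
  Ry@0 = +1858.2168 N
  Ry@2 = +467.9132 N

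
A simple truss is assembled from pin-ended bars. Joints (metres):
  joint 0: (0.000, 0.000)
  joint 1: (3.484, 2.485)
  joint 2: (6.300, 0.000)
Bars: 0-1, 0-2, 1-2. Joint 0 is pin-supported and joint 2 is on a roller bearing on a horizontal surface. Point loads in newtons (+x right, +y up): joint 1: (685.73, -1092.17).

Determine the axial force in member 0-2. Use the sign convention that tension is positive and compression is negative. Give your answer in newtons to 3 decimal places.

N=3 nodes, M=3 members, R=3 reactions → 2N=6, M+R=6
member 0 (0-1): L=4.2794, (cx,cy)=(0.8141,0.5807)
member 1 (0-2): L=6.3000, (cx,cy)=(1.0000,0.0000)
member 2 (1-2): L=3.7557, (cx,cy)=(0.7498,-0.6617)
solve A·x = −loads:
  F[0-1] = -374.9022 N (compression)
  F[0-2] = +990.9484 N (tension)
  F[1-2] = -1321.6187 N (compression)
  Rx@0 = -685.7300 N
  Ry@0 = +217.7003 N
  Ry@2 = +874.4697 N

990.948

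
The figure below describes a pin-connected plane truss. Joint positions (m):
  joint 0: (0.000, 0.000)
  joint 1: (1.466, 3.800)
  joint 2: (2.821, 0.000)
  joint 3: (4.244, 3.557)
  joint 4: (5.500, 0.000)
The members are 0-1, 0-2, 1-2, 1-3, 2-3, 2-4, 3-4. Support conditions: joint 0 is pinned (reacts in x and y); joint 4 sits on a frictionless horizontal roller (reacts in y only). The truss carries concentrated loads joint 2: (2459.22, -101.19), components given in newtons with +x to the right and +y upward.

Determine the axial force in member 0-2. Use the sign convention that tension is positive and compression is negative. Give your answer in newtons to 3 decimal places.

2478.235

N=5 nodes, M=7 members, R=3 reactions → 2N=10, M+R=10
member 0 (0-1): L=4.0730, (cx,cy)=(0.3599,0.9330)
member 1 (0-2): L=2.8210, (cx,cy)=(1.0000,0.0000)
member 2 (1-2): L=4.0344, (cx,cy)=(0.3359,-0.9419)
member 3 (1-3): L=2.7886, (cx,cy)=(0.9962,-0.0871)
member 4 (2-3): L=3.8311, (cx,cy)=(0.3714,0.9285)
member 5 (2-4): L=2.6790, (cx,cy)=(1.0000,0.0000)
member 6 (3-4): L=3.7722, (cx,cy)=(0.3330,-0.9429)
solve A·x = −loads:
  F[0-1] = -52.8295 N (compression)
  F[0-2] = +2478.2351 N (tension)
  F[1-2] = +55.8360 N (tension)
  F[1-3] = -37.9127 N (compression)
  F[2-3] = +52.3422 N (tension)
  F[2-4] = +18.3267 N (tension)
  F[3-4] = -55.0419 N (compression)
  Rx@0 = -2459.2200 N
  Ry@0 = +49.2887 N
  Ry@4 = +51.9013 N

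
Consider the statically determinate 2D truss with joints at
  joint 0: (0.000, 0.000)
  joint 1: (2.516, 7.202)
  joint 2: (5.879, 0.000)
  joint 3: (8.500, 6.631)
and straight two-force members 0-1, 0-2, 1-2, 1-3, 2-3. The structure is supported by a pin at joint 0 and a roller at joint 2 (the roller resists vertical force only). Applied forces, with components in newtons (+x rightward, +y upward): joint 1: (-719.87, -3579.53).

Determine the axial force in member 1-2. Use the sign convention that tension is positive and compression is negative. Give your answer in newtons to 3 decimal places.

-717.419

N=4 nodes, M=5 members, R=3 reactions → 2N=8, M+R=8
member 0 (0-1): L=7.6288, (cx,cy)=(0.3298,0.9441)
member 1 (0-2): L=5.8790, (cx,cy)=(1.0000,0.0000)
member 2 (1-2): L=7.9485, (cx,cy)=(0.4231,-0.9061)
member 3 (1-3): L=6.0112, (cx,cy)=(0.9955,-0.0950)
member 4 (2-3): L=7.1302, (cx,cy)=(0.3676,0.9300)
solve A·x = −loads:
  F[0-1] = -3103.1064 N (compression)
  F[0-2] = +303.5392 N (tension)
  F[1-2] = -717.4190 N (compression)
  F[1-3] = -0.0000 N (tension)
  F[2-3] = +0.0000 N (tension)
  Rx@0 = +719.8700 N
  Ry@0 = +2929.4885 N
  Ry@2 = +650.0415 N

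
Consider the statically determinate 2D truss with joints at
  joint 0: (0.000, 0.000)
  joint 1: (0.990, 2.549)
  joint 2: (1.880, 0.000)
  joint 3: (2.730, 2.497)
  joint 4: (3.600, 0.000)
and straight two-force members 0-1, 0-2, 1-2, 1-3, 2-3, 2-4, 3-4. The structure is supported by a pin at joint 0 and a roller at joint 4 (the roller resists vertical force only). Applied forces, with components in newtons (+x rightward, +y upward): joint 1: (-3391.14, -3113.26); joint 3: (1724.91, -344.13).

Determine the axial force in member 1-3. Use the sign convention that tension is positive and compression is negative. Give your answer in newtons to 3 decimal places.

N=5 nodes, M=7 members, R=3 reactions → 2N=10, M+R=10
member 0 (0-1): L=2.7345, (cx,cy)=(0.3620,0.9322)
member 1 (0-2): L=1.8800, (cx,cy)=(1.0000,0.0000)
member 2 (1-2): L=2.6999, (cx,cy)=(0.3296,-0.9441)
member 3 (1-3): L=1.7408, (cx,cy)=(0.9996,-0.0299)
member 4 (2-3): L=2.6377, (cx,cy)=(0.3222,0.9467)
member 5 (2-4): L=1.7200, (cx,cy)=(1.0000,0.0000)
member 6 (3-4): L=2.6442, (cx,cy)=(0.3290,-0.9443)
solve A·x = −loads:
  F[0-1] = -3802.9606 N (compression)
  F[0-2] = -289.4049 N (compression)
  F[1-2] = +397.6635 N (tension)
  F[1-3] = +1884.0695 N (tension)
  F[2-3] = -396.5929 N (compression)
  F[2-4] = -30.5169 N (compression)
  F[3-4] = +92.7511 N (tension)
  Rx@0 = +1666.2300 N
  Ry@0 = +3544.9770 N
  Ry@4 = -87.5870 N

1884.070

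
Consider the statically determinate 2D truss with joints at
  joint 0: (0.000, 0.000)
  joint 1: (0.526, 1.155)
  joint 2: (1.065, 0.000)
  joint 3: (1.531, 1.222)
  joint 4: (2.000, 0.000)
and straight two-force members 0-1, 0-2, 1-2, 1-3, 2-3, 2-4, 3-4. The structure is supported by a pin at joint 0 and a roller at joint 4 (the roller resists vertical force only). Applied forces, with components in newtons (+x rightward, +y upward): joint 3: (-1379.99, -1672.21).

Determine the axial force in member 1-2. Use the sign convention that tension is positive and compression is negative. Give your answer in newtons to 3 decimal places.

N=5 nodes, M=7 members, R=3 reactions → 2N=10, M+R=10
member 0 (0-1): L=1.2691, (cx,cy)=(0.4145,0.9101)
member 1 (0-2): L=1.0650, (cx,cy)=(1.0000,0.0000)
member 2 (1-2): L=1.2746, (cx,cy)=(0.4229,-0.9062)
member 3 (1-3): L=1.0072, (cx,cy)=(0.9978,0.0665)
member 4 (2-3): L=1.3078, (cx,cy)=(0.3563,0.9344)
member 5 (2-4): L=0.9350, (cx,cy)=(1.0000,0.0000)
member 6 (3-4): L=1.3089, (cx,cy)=(0.3583,-0.9336)
solve A·x = −loads:
  F[0-1] = -1357.3768 N (compression)
  F[0-2] = -817.4172 N (compression)
  F[1-2] = +1281.9282 N (tension)
  F[1-3] = -1107.1337 N (compression)
  F[2-3] = -1243.2612 N (compression)
  F[2-4] = +167.6820 N (tension)
  F[3-4] = -467.9758 N (compression)
  Rx@0 = +1379.9900 N
  Ry@0 = +1235.3071 N
  Ry@4 = +436.9029 N

1281.928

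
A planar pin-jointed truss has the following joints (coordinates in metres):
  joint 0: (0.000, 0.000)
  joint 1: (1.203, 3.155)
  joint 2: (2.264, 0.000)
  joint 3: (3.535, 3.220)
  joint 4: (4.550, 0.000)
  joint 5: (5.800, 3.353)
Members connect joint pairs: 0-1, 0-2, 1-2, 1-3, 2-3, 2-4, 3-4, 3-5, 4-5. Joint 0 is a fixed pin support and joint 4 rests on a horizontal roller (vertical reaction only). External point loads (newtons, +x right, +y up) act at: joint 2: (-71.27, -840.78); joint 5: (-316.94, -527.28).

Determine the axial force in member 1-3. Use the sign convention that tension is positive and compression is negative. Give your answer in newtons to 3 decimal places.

-363.514

N=6 nodes, M=9 members, R=3 reactions → 2N=12, M+R=12
member 0 (0-1): L=3.3766, (cx,cy)=(0.3563,0.9344)
member 1 (0-2): L=2.2640, (cx,cy)=(1.0000,0.0000)
member 2 (1-2): L=3.3286, (cx,cy)=(0.3188,-0.9478)
member 3 (1-3): L=2.3329, (cx,cy)=(0.9996,0.0279)
member 4 (2-3): L=3.4618, (cx,cy)=(0.3672,0.9302)
member 5 (2-4): L=2.2860, (cx,cy)=(1.0000,0.0000)
member 6 (3-4): L=3.3762, (cx,cy)=(0.3006,-0.9537)
member 7 (3-5): L=2.2689, (cx,cy)=(0.9983,0.0586)
member 8 (4-5): L=3.5784, (cx,cy)=(0.3493,0.9370)
solve A·x = −loads:
  F[0-1] = -547.0216 N (compression)
  F[0-2] = -193.3179 N (compression)
  F[1-2] = +528.5684 N (tension)
  F[1-3] = -363.5145 N (compression)
  F[2-3] = +365.2944 N (tension)
  F[2-4] = -87.6857 N (compression)
  F[3-4] = -353.2206 N (compression)
  F[3-5] = -123.2757 N (compression)
  F[4-5] = -555.0170 N (compression)
  Rx@0 = +388.2100 N
  Ry@0 = +511.1259 N
  Ry@4 = +856.9341 N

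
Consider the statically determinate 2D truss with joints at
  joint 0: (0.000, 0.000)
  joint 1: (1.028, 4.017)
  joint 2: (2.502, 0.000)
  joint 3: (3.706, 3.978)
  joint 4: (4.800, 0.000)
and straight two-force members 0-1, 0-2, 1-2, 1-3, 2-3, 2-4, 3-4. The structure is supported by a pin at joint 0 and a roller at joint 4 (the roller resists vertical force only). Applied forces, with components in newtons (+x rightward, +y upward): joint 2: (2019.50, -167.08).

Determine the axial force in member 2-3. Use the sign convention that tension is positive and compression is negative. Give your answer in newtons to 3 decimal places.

N=5 nodes, M=7 members, R=3 reactions → 2N=10, M+R=10
member 0 (0-1): L=4.1465, (cx,cy)=(0.2479,0.9688)
member 1 (0-2): L=2.5020, (cx,cy)=(1.0000,0.0000)
member 2 (1-2): L=4.2789, (cx,cy)=(0.3445,-0.9388)
member 3 (1-3): L=2.6783, (cx,cy)=(0.9999,-0.0146)
member 4 (2-3): L=4.1562, (cx,cy)=(0.2897,0.9571)
member 5 (2-4): L=2.2980, (cx,cy)=(1.0000,0.0000)
member 6 (3-4): L=4.1257, (cx,cy)=(0.2652,-0.9642)
solve A·x = −loads:
  F[0-1] = -82.5673 N (compression)
  F[0-2] = +2039.9703 N (tension)
  F[1-2] = +85.9817 N (tension)
  F[1-3] = -50.0947 N (compression)
  F[2-3] = +90.2299 N (tension)
  F[2-4] = +23.9510 N (tension)
  F[3-4] = -90.3238 N (compression)
  Rx@0 = -2019.5000 N
  Ry@0 = +79.9896 N
  Ry@4 = +87.0904 N

90.230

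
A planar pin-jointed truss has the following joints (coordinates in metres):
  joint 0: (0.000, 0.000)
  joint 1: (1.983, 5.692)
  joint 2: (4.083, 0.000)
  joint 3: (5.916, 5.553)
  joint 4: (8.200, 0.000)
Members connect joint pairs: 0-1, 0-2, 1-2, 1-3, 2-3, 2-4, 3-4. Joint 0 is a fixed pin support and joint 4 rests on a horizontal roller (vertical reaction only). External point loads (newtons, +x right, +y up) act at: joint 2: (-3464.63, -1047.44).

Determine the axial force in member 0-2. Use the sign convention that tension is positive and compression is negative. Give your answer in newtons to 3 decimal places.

-3281.418

N=5 nodes, M=7 members, R=3 reactions → 2N=10, M+R=10
member 0 (0-1): L=6.0275, (cx,cy)=(0.3290,0.9443)
member 1 (0-2): L=4.0830, (cx,cy)=(1.0000,0.0000)
member 2 (1-2): L=6.0670, (cx,cy)=(0.3461,-0.9382)
member 3 (1-3): L=3.9355, (cx,cy)=(0.9994,-0.0353)
member 4 (2-3): L=5.8477, (cx,cy)=(0.3135,0.9496)
member 5 (2-4): L=4.1170, (cx,cy)=(1.0000,0.0000)
member 6 (3-4): L=6.0044, (cx,cy)=(0.3804,-0.9248)
solve A·x = −loads:
  F[0-1] = -556.8919 N (compression)
  F[0-2] = -3281.4180 N (compression)
  F[1-2] = +574.9395 N (tension)
  F[1-3] = -382.4562 N (compression)
  F[2-3] = +535.0029 N (tension)
  F[2-4] = +214.5177 N (tension)
  F[3-4] = -563.9421 N (compression)
  Rx@0 = +3464.6300 N
  Ry@0 = +525.8915 N
  Ry@4 = +521.5485 N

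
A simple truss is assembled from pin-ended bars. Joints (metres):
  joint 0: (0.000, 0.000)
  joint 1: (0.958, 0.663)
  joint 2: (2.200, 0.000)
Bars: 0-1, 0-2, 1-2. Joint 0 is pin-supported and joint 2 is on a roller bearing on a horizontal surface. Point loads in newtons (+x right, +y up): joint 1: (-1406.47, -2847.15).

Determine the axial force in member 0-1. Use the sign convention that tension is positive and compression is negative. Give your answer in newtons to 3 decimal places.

-3569.302

N=3 nodes, M=3 members, R=3 reactions → 2N=6, M+R=6
member 0 (0-1): L=1.1650, (cx,cy)=(0.8223,0.5691)
member 1 (0-2): L=2.2000, (cx,cy)=(1.0000,0.0000)
member 2 (1-2): L=1.4079, (cx,cy)=(0.8822,-0.4709)
solve A·x = −loads:
  F[0-1] = -3569.3023 N (compression)
  F[0-2] = +1528.5133 N (tension)
  F[1-2] = -1732.6627 N (compression)
  Rx@0 = +1406.4700 N
  Ry@0 = +2031.2045 N
  Ry@2 = +815.9455 N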